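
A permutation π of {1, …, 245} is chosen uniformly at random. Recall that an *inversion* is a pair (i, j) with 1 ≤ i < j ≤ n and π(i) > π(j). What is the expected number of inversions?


Write X = Σ X_I over the C(245, 2) = 29890 pairs i < j, with X_I the indicator of one inversion.
There are 29890 indicators.
For each fixed pair i < j, the values π(i) and π(j) are two distinct elements of {1, …, 245} in uniformly random order; by symmetry P[π(i) > π(j)] = 1/2.
By linearity: E[X] = 29890 · (1/2) = C(245, 2) · (1/2) = 29890/2 = 14945 ≈ 14945.000.

E[X] = 14945 = 14945.000.


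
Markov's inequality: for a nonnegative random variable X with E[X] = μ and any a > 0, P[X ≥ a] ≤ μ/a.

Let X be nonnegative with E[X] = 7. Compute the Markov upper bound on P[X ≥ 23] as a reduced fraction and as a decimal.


μ = E[X] = 7, a = 23.
Markov: P[X ≥ 23] ≤ μ/a = (7)/23 = 7/23.
Numerically: ≈ 0.304.
(Since a = 23 > μ = 7.000, the bound 7/23 is < 1 and informative.)

P[X ≥ 23] ≤ 7/23 ≈ 0.304.


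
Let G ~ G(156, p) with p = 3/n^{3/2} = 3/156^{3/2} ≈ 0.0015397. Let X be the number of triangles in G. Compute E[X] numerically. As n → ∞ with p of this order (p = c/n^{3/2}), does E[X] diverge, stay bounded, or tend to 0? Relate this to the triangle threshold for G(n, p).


Number of potential triangles: C(156, 3) = 620620.
Each occurs with probability p³ ≈ (0.0015397)³ ≈ 3.6500858e-09.
By linearity: E[X] = C(156, 3)·p³ ≈ 620620 · 3.6500858e-09 ≈ 0.00227.
Since α = 3/2 > 1, p = c/n^{3/2} = o(1/n) is below the triangle threshold p ~ 1/n. Asymptotically E[X] ~ (c³/6)·n^{3(1−α)} = (3³/6)·n^{-1.5} → 0, so by Markov's inequality G has no triangles w.h.p.

E[X] ≈ 0.00227; in regime p = Θ(1/n^{3/2}) E[X] tends to 0 (below the triangle threshold p ~ 1/n).


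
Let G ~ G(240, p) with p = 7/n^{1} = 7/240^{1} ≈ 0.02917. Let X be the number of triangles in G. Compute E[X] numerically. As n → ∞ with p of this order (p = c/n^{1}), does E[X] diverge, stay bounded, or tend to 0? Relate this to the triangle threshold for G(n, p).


Number of potential triangles: C(240, 3) = 2275280.
Each occurs with probability p³ ≈ (0.02917)³ ≈ 2.481192e-05.
By linearity: E[X] = C(240, 3)·p³ ≈ 2275280 · 2.481192e-05 ≈ 56.4541.
Here α = 1, so p = 7/n is exactly at the triangle threshold p ~ 1/n. Asymptotically E[X] → c³/6 = 7³/6 = 343/6 ≈ 57.1667, a bounded constant. In this regime the triangle count is asymptotically Poisson(c³/6).

E[X] ≈ 56.4541; in regime p = Θ(1/n^{1}) E[X] stays bounded (at the triangle threshold p ~ 1/n).


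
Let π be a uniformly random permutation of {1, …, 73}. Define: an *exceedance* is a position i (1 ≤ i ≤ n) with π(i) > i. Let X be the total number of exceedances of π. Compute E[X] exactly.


Write X = Σ_{i=1}^{73} X_i, where X_i = 1_{π(i) > i}.
For each fixed i, π(i) is uniform over {1, …, 73} (marginal of a uniform permutation), so P[π(i) > i] = (n − i)/n. Summing: Σ_{i=1}^{73} (n − i)/n = (0 + 1 + … + 72)/73 = 73(73 − 1)/(2·73) = (73 − 1)/2.
Hence E[X] = Σ_{i=1}^{73} (73 − i)/73 = 36 ≈ 36.0000.

E[X] = 36 = 36.0000.


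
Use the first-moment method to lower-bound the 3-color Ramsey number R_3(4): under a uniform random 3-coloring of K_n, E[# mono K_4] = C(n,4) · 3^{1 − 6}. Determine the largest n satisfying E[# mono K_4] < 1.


We need C(n, 4) · 3^{1 − 6} < 1, i.e. C(n, 4) < 3^{6 − 1} = 243.
Check values of n near the boundary:
  n = 4: C(4, 4) = 1; 1 < 243? YES
  n = 5: C(5, 4) = 5; 5 < 243? YES
  n = 6: C(6, 4) = 15; 15 < 243? YES
  n = 7: C(7, 4) = 35; 35 < 243? YES
  n = 8: C(8, 4) = 70; 70 < 243? YES
  n = 9: C(9, 4) = 126; 126 < 243? YES
  n = 10: C(10, 4) = 210; 210 < 243? YES
  n = 11: C(11, 4) = 330; 330 < 243? NO
  n = 12: C(12, 4) = 495; 495 < 243? NO
  n = 13: C(13, 4) = 715; 715 < 243? NO
The largest n with C(n, 4) < 243 is n = 10 (where E[X] = 70/81 ≈ 0.8642). Hence R_3(4) > 10, i.e. R_3(4) ≥ 11.

Largest n = 10; hence R_3(4) > 10.


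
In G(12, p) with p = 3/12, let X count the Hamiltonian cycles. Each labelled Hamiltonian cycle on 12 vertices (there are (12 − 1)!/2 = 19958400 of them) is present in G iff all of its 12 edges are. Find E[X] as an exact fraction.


K_12 has (12 − 1)!/2 = 19958400 labelled Hamiltonian cycles.
For each such Hamiltonian cycle H, let X_H = 1 if all 12 edges of H are present in G. Then P[X_H = 1] = p^{12} = (1/4)^{12} = 1/16777216.
Summing the indicators: E[X] = Σ_H E[X_H] = 19958400 · p^{12} = 19958400 · 1/16777216 = 155925/131072.
Numerically: E[X] ≈ 1.18961.

E[X] = 19958400 · (1/4)^{12} = 155925/131072 ≈ 1.18961.


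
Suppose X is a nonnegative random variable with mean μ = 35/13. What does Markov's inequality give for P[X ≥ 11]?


μ = E[X] = 35/13, a = 11.
Markov: P[X ≥ 11] ≤ μ/a = (35/13)/11 = 35/143.
Numerically: ≈ 0.24476.
(Since a = 11 > μ = 2.69231, the bound 35/143 is < 1 and informative.)

P[X ≥ 11] ≤ 35/143 ≈ 0.24476.


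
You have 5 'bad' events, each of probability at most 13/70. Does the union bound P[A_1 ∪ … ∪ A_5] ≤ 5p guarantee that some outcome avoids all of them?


Union bound: P[∪_{i=1}^{5} A_i] ≤ Σ_i P[A_i] ≤ 5·p = 5·(13/70) = 13/14.
Numerically: 13/14 ≈ 0.9286.
Is 13/14 < 1? YES.
Since P[∪ A_i] ≤ 13/14 < 1, the complement has P[∩ A_i^c] ≥ 1 − 13/14 = 1/14 > 0, so some outcome avoids every A_i.

5·p = 13/14 ≈ 0.9286; existence CERTIFIED by the union bound.


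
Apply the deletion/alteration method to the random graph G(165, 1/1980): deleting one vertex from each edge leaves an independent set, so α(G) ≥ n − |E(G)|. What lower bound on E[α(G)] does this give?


E[|E(G)|] = C(165, 2)·p = 13530 · (1/1980) = 41/6.
E[α(G)] ≥ n − E[|E(G)|] = 165 − 41/6 = 949/6.
Numerically: ≈ 158.1667.
(This is only a lower bound; the true E[α(G)] may be larger.)

E[α(G)] ≥ 949/6 ≈ 158.1667.


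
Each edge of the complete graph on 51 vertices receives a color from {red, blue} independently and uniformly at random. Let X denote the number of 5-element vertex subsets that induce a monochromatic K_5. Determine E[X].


Let X = Σ_S X_S over the C(51, 5) = 2349060 subsets S of size 5, where X_S = 1 if the K_5 on S is monochromatic.
For a fixed S, the K_5 on S has C(5, 2) = 10 edges. P[all 10 edges red] = (1/2)^10, and likewise for blue, so P[monochromatic] = 2·(1/2)^10 = 2^{1 − 10} = 1/512.
Summing: E[X] = C(51, 5) · 2^{1 − 10} = 2349060 · 1/512 = 587265/128.
Numerically: E[X] ≈ 4588.00781.

E[X] = C(51,5)·2^(1−C(5,2)) = 587265/128 ≈ 4588.00781.


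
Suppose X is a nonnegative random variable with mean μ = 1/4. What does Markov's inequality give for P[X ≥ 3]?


μ = E[X] = 1/4, a = 3.
Markov: P[X ≥ 3] ≤ μ/a = (1/4)/3 = 1/12.
Numerically: ≈ 0.083333.
(Since a = 3 > μ = 0.250000, the bound 1/12 is < 1 and informative.)

P[X ≥ 3] ≤ 1/12 ≈ 0.083333.


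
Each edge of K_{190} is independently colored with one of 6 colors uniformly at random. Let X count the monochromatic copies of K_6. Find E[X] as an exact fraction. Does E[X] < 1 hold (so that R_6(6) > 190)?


E[X] = C(190, 6) · 6^{1 − 15} = 60334683255 · 6^{−14} = 60334683255/78364164096.
As a reduced fraction: E[X] = 6703853695/8707129344 ≈ 0.7699270.
Is E[X] < 1? YES.
Since E[X] < 1, there exists a 6-coloring of K_{190} with no monochromatic K_6; hence R_6(6) > 190.

E[X] = 6703853695/8707129344 ≈ 0.7699270; E[X] < 1, so R_6(6) > 190.


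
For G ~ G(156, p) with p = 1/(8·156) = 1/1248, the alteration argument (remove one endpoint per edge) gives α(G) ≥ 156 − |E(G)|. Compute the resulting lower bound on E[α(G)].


E[|E(G)|] = C(156, 2)·p = 12090 · (1/1248) = 155/16.
E[α(G)] ≥ n − E[|E(G)|] = 156 − 155/16 = 2341/16.
Numerically: ≈ 146.3125.
(This is only a lower bound; the true E[α(G)] may be larger.)

E[α(G)] ≥ 2341/16 ≈ 146.3125.


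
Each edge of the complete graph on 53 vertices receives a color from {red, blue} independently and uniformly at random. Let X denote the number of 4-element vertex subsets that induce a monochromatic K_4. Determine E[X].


Let X = Σ_S X_S over the C(53, 4) = 292825 subsets S of size 4, where X_S = 1 if the K_4 on S is monochromatic.
For a fixed S, the K_4 on S has C(4, 2) = 6 edges. P[all 6 edges red] = (1/2)^6, and likewise for blue, so P[monochromatic] = 2·(1/2)^6 = 2^{1 − 6} = 1/32.
Summing: E[X] = C(53, 4) · 2^{1 − 6} = 292825 · 1/32 = 292825/32.
Numerically: E[X] ≈ 9150.7812.

E[X] = C(53,4)·2^(1−C(4,2)) = 292825/32 ≈ 9150.7812.


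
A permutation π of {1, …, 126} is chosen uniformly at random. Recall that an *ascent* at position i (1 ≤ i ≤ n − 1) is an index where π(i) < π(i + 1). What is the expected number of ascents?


Write X = Σ X_I over i = 1, …, 125, with X_I the indicator of one ascent.
There are 125 indicators.
For each fixed i, the pair (π(i), π(i+1)) is a uniformly random ordered pair of distinct values from {1, …, 126}; by symmetry P[π(i) < π(i+1)] = 1/2.
By linearity: E[X] = 125 · (1/2) = (126 − 1) · (1/2) = 125/2 ≈ 62.500.

E[X] = 125/2 = 62.500.


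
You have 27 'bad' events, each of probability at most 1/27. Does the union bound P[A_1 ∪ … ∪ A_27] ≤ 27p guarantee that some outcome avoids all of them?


Union bound: P[∪_{i=1}^{27} A_i] ≤ Σ_i P[A_i] ≤ 27·p = 27·(1/27) = 1.
Numerically: 1 ≈ 1.000.
Is 1 < 1? NO.
Since the bound 1 is ≥ 1, the union bound is uninformative here; it does NOT by itself certify existence.

27·p = 1 ≈ 1.000; existence NOT certified by the union bound.


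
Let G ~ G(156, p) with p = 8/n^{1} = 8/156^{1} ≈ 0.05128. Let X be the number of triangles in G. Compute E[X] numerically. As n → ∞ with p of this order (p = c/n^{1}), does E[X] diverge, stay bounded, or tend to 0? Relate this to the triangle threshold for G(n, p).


Number of potential triangles: C(156, 3) = 620620.
Each occurs with probability p³ ≈ (0.05128)³ ≈ 1.348640e-04.
By linearity: E[X] = C(156, 3)·p³ ≈ 620620 · 1.348640e-04 ≈ 83.6993.
Here α = 1, so p = 8/n is exactly at the triangle threshold p ~ 1/n. Asymptotically E[X] → c³/6 = 8³/6 = 256/3 ≈ 85.3333, a bounded constant. In this regime the triangle count is asymptotically Poisson(c³/6).

E[X] ≈ 83.6993; in regime p = Θ(1/n^{1}) E[X] stays bounded (at the triangle threshold p ~ 1/n).


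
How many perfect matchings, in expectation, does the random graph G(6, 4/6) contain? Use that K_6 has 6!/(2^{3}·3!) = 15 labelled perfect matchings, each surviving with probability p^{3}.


K_6 has 6!/(2^{3}·3!) = 15 labelled perfect matchings.
For each such perfect matching H, let X_H = 1 if all 3 edges of H are present in G. Then P[X_H = 1] = p^{3} = (2/3)^{3} = 8/27.
By linearity of expectation: E[X] = Σ_H E[X_H] = 15 · p^{3} = 15 · 8/27 = 40/9.
Numerically: E[X] ≈ 4.444.

E[X] = 15 · (2/3)^{3} = 40/9 ≈ 4.444.


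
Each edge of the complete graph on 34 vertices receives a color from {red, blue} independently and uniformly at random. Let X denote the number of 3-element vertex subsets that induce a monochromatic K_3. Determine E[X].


Let X = Σ_S X_S over the C(34, 3) = 5984 subsets S of size 3, where X_S = 1 if the K_3 on S is monochromatic.
For a fixed S, the K_3 on S has C(3, 2) = 3 edges. P[all 3 edges red] = (1/2)^3, and likewise for blue, so P[monochromatic] = 2·(1/2)^3 = 2^{1 − 3} = 1/4.
By linearity: E[X] = C(34, 3) · 2^{1 − 3} = 5984 · 1/4 = 1496.
Numerically: E[X] ≈ 1496.0000.

E[X] = C(34,3)·2^(1−C(3,2)) = 1496 ≈ 1496.0000.


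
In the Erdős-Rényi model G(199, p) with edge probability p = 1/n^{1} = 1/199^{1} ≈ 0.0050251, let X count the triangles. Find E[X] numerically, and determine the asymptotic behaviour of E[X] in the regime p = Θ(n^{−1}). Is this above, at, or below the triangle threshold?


Number of potential triangles: C(199, 3) = 1293699.
Each occurs with probability p³ ≈ (0.0050251)³ ≈ 1.2689391e-07.
By linearity: E[X] = C(199, 3)·p³ ≈ 1293699 · 1.2689391e-07 ≈ 0.16416.
Here α = 1, so p = 1/n is exactly at the triangle threshold p ~ 1/n. Asymptotically E[X] → c³/6 = 1³/6 = 1/6 ≈ 0.16667, a bounded constant. In this regime the triangle count is asymptotically Poisson(c³/6).

E[X] ≈ 0.16416; in regime p = Θ(1/n^{1}) E[X] stays bounded (at the triangle threshold p ~ 1/n).


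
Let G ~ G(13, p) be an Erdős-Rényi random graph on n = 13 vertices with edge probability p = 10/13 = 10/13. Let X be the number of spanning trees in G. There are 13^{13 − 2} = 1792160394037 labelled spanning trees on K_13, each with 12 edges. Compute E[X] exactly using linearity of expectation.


K_13 has 13^{13 − 2} = 1792160394037 labelled spanning trees.
For each such spanning tree H, let X_H = 1 if all 12 edges of H are present in G. Then P[X_H = 1] = p^{12} = (10/13)^{12} = 1000000000000/23298085122481.
By linearity: E[X] = Σ_H E[X_H] = 1792160394037 · p^{12} = 1792160394037 · 1000000000000/23298085122481 = 1000000000000/13.
Numerically: E[X] ≈ 7.69e+10.

E[X] = 1792160394037 · (10/13)^{12} = 1000000000000/13 ≈ 7.69e+10.


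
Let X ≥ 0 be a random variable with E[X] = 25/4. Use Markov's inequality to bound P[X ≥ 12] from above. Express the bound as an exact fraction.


μ = E[X] = 25/4, a = 12.
Markov: P[X ≥ 12] ≤ μ/a = (25/4)/12 = 25/48.
Numerically: ≈ 0.521.
(Since a = 12 > μ = 6.250, the bound 25/48 is < 1 and informative.)

P[X ≥ 12] ≤ 25/48 ≈ 0.521.


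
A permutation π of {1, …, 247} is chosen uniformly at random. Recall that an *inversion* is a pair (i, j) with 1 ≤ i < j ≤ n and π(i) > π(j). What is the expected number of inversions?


Write X = Σ X_I over the C(247, 2) = 30381 pairs i < j, with X_I the indicator of one inversion.
There are 30381 indicators.
For each fixed pair i < j, the values π(i) and π(j) are two distinct elements of {1, …, 247} in uniformly random order; by symmetry P[π(i) > π(j)] = 1/2.
By linearity: E[X] = 30381 · (1/2) = C(247, 2) · (1/2) = 30381/2 = 30381/2 ≈ 15190.50000.

E[X] = 30381/2 = 15190.50000.


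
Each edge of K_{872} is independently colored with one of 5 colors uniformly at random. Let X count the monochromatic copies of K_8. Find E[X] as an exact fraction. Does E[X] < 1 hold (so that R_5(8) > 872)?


E[X] = C(872, 8) · 5^{1 − 28} = 8028343903111291045 · 5^{−27} = 8028343903111291045/7450580596923828125.
As a reduced fraction: E[X] = 1605668780622258209/1490116119384765625 ≈ 1.07755.
Is E[X] < 1? NO.
Since E[X] ≥ 1, the first-moment bound is inconclusive at n = 872; it does NOT by itself certify R_5(8) > 872.

E[X] = 1605668780622258209/1490116119384765625 ≈ 1.07755; E[X] ≥ 1; first-moment method inconclusive here.


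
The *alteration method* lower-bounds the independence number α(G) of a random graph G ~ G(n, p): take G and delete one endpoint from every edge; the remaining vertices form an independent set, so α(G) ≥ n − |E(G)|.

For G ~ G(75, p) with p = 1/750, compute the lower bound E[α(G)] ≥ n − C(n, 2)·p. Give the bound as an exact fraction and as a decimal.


E[|E(G)|] = C(75, 2)·p = 2775 · (1/750) = 37/10.
E[α(G)] ≥ n − E[|E(G)|] = 75 − 37/10 = 713/10.
Numerically: ≈ 71.300.
(This is only a lower bound; the true E[α(G)] may be larger.)

E[α(G)] ≥ 713/10 ≈ 71.300.


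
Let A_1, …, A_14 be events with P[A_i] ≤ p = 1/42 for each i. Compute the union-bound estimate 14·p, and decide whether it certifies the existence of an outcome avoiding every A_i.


Union bound: P[∪_{i=1}^{14} A_i] ≤ Σ_i P[A_i] ≤ 14·p = 14·(1/42) = 1/3.
Numerically: 1/3 ≈ 0.3333333.
Is 1/3 < 1? YES.
Since P[∪ A_i] ≤ 1/3 < 1, the complement has P[∩ A_i^c] ≥ 1 − 1/3 = 2/3 > 0, so some outcome avoids every A_i.

14·p = 1/3 ≈ 0.3333333; existence CERTIFIED by the union bound.


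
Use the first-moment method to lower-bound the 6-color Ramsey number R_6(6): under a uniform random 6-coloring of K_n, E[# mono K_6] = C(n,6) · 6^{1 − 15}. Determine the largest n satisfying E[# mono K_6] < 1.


We need C(n, 6) · 6^{1 − 15} < 1, i.e. C(n, 6) < 6^{15 − 1} = 78364164096.
Check values of n near the boundary:
  n = 195: C(195, 6) = 70656049360; 70656049360 < 78364164096? YES
  n = 196: C(196, 6) = 72887293024; 72887293024 < 78364164096? YES
  n = 197: C(197, 6) = 75176946208; 75176946208 < 78364164096? YES
  n = 198: C(198, 6) = 77526225777; 77526225777 < 78364164096? YES
  n = 199: C(199, 6) = 79936367511; 79936367511 < 78364164096? NO
The largest n with C(n, 6) < 78364164096 is n = 198 (where E[X] = 25842075259/26121388032 ≈ 0.9893071). Hence R_6(6) > 198, i.e. R_6(6) ≥ 199.

Largest n = 198; hence R_6(6) > 198.


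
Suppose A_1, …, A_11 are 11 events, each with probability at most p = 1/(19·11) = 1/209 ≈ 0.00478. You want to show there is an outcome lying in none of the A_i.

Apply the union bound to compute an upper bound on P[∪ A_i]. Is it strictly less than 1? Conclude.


Union bound: P[∪_{i=1}^{11} A_i] ≤ Σ_i P[A_i] ≤ 11·p = 11·(1/209) = 1/19.
Numerically: 1/19 ≈ 0.05263.
Is 1/19 < 1? YES.
Since P[∪ A_i] ≤ 1/19 < 1, the complement has P[∩ A_i^c] ≥ 1 − 1/19 = 18/19 > 0, so some outcome avoids every A_i.

11·p = 1/19 ≈ 0.05263; existence CERTIFIED by the union bound.


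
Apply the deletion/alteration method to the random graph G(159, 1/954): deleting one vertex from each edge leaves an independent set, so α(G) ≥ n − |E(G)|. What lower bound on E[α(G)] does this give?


E[|E(G)|] = C(159, 2)·p = 12561 · (1/954) = 79/6.
E[α(G)] ≥ n − E[|E(G)|] = 159 − 79/6 = 875/6.
Numerically: ≈ 145.833.
(This is only a lower bound; the true E[α(G)] may be larger.)

E[α(G)] ≥ 875/6 ≈ 145.833.


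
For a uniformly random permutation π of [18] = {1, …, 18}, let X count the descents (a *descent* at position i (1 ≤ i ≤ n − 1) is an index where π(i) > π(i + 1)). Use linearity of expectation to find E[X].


Write X = Σ X_I over i = 1, …, 17, with X_I the indicator of one descent.
There are 17 indicators.
For each fixed i, the pair (π(i), π(i+1)) is a uniformly random ordered pair of distinct values from {1, …, 18}; by symmetry P[π(i) > π(i+1)] = 1/2.
By linearity: E[X] = 17 · (1/2) = (18 − 1) · (1/2) = 17/2 ≈ 8.500.

E[X] = 17/2 = 8.500.


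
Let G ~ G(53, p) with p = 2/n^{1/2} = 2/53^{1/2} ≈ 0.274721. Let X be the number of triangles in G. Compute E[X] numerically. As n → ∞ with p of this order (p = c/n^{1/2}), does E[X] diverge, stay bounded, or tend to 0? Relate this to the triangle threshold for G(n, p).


Number of potential triangles: C(53, 3) = 23426.
Each occurs with probability p³ ≈ (0.274721)³ ≈ 2.07336700e-02.
By linearity: E[X] = C(53, 3)·p³ ≈ 23426 · 2.07336700e-02 ≈ 485.706954.
Since α = 1/2 < 1, p = c/n^{1/2} ≫ 1/n is above the triangle threshold p ~ 1/n. Asymptotically E[X] ~ (c³/6)·n^{3(1−α)} = (2³/6)·n^{1.5} → ∞; triangles are abundant w.h.p.

E[X] ≈ 485.706954; in regime p = Θ(1/n^{1/2}) E[X] diverges (above the triangle threshold p ~ 1/n).


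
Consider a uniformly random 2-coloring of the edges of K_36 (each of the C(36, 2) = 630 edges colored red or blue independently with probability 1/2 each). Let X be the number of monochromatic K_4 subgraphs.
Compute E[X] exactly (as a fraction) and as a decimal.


Let X = Σ_S X_S over the C(36, 4) = 58905 subsets S of size 4, where X_S = 1 if the K_4 on S is monochromatic.
For a fixed S, the K_4 on S has C(4, 2) = 6 edges. P[all 6 edges red] = (1/2)^6, and likewise for blue, so P[monochromatic] = 2·(1/2)^6 = 2^{1 − 6} = 1/32.
By linearity: E[X] = C(36, 4) · 2^{1 − 6} = 58905 · 1/32 = 58905/32.
Numerically: E[X] ≈ 1840.7812.

E[X] = C(36,4)·2^(1−C(4,2)) = 58905/32 ≈ 1840.7812.


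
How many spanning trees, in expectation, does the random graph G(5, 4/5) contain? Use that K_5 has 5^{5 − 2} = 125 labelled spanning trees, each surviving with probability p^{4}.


K_5 has 5^{5 − 2} = 125 labelled spanning trees.
For each such spanning tree H, let X_H = 1 if all 4 edges of H are present in G. Then P[X_H = 1] = p^{4} = (4/5)^{4} = 256/625.
By linearity of expectation: E[X] = Σ_H E[X_H] = 125 · p^{4} = 125 · 256/625 = 256/5.
Numerically: E[X] ≈ 51.2.

E[X] = 125 · (4/5)^{4} = 256/5 ≈ 51.2.


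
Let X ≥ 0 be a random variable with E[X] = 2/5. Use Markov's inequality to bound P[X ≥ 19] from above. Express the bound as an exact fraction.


μ = E[X] = 2/5, a = 19.
Markov: P[X ≥ 19] ≤ μ/a = (2/5)/19 = 2/95.
Numerically: ≈ 0.021053.
(Since a = 19 > μ = 0.400000, the bound 2/95 is < 1 and informative.)

P[X ≥ 19] ≤ 2/95 ≈ 0.021053.


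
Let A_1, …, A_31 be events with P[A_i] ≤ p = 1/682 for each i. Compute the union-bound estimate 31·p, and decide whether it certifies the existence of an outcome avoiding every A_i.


Union bound: P[∪_{i=1}^{31} A_i] ≤ Σ_i P[A_i] ≤ 31·p = 31·(1/682) = 1/22.
Numerically: 1/22 ≈ 0.0454545.
Is 1/22 < 1? YES.
Since P[∪ A_i] ≤ 1/22 < 1, the complement has P[∩ A_i^c] ≥ 1 − 1/22 = 21/22 > 0, so some outcome avoids every A_i.

31·p = 1/22 ≈ 0.0454545; existence CERTIFIED by the union bound.


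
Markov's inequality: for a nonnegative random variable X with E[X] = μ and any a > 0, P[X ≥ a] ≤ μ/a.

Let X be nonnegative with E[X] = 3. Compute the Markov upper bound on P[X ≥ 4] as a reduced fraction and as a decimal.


μ = E[X] = 3, a = 4.
Markov: P[X ≥ 4] ≤ μ/a = (3)/4 = 3/4.
Numerically: ≈ 0.750.
(Since a = 4 > μ = 3.000, the bound 3/4 is < 1 and informative.)

P[X ≥ 4] ≤ 3/4 ≈ 0.750.


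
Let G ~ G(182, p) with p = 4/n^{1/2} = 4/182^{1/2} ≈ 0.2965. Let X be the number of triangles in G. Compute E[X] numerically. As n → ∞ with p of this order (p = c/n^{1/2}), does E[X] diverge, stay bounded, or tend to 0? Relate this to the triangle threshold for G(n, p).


Number of potential triangles: C(182, 3) = 988260.
Each occurs with probability p³ ≈ (0.2965)³ ≈ 2.606591e-02.
By linearity: E[X] = C(182, 3)·p³ ≈ 988260 · 2.606591e-02 ≈ 25759.8963.
Since α = 1/2 < 1, p = c/n^{1/2} ≫ 1/n is above the triangle threshold p ~ 1/n. Asymptotically E[X] ~ (c³/6)·n^{3(1−α)} = (4³/6)·n^{1.5} → ∞; triangles are abundant w.h.p.

E[X] ≈ 25759.8963; in regime p = Θ(1/n^{1/2}) E[X] diverges (above the triangle threshold p ~ 1/n).


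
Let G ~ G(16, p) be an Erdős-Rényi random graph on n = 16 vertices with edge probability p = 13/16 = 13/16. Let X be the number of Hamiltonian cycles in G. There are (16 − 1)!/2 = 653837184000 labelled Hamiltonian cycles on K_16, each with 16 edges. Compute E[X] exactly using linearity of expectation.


K_16 has (16 − 1)!/2 = 653837184000 labelled Hamiltonian cycles.
For each such Hamiltonian cycle H, let X_H = 1 if all 16 edges of H are present in G. Then P[X_H = 1] = p^{16} = (13/16)^{16} = 665416609183179841/18446744073709551616.
By linearity of expectation: E[X] = Σ_H E[X_H] = 653837184000 · p^{16} = 653837184000 · 665416609183179841/18446744073709551616 = 424877072202303561918952875/18014398509481984.
Numerically: E[X] ≈ 2.35854e+10.

E[X] = 653837184000 · (13/16)^{16} = 424877072202303561918952875/18014398509481984 ≈ 2.35854e+10.


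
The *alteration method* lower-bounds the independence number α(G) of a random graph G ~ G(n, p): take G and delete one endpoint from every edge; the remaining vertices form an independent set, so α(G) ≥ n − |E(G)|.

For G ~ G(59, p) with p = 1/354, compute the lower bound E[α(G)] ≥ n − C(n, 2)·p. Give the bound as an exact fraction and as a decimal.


E[|E(G)|] = C(59, 2)·p = 1711 · (1/354) = 29/6.
E[α(G)] ≥ n − E[|E(G)|] = 59 − 29/6 = 325/6.
Numerically: ≈ 54.166667.
(This is only a lower bound; the true E[α(G)] may be larger.)

E[α(G)] ≥ 325/6 ≈ 54.166667.


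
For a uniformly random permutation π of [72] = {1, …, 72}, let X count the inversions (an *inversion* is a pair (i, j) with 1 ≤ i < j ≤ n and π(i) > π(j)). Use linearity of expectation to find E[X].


Write X = Σ X_I over the C(72, 2) = 2556 pairs i < j, with X_I the indicator of one inversion.
There are 2556 indicators.
For each fixed pair i < j, the values π(i) and π(j) are two distinct elements of {1, …, 72} in uniformly random order; by symmetry P[π(i) > π(j)] = 1/2.
By linearity: E[X] = 2556 · (1/2) = C(72, 2) · (1/2) = 2556/2 = 1278 ≈ 1278.000000.

E[X] = 1278 = 1278.000000.


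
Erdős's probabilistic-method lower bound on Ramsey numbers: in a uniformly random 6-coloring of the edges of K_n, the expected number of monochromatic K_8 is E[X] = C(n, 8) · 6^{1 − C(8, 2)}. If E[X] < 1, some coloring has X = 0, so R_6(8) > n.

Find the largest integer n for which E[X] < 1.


We need C(n, 8) · 6^{1 − 28} < 1, i.e. C(n, 8) < 6^{28 − 1} = 1023490369077469249536.
Check values of n near the boundary:
  n = 1590: C(1590, 8) = 995397314198933813310; 995397314198933813310 < 1023490369077469249536? YES
  n = 1591: C(1591, 8) = 1000427749141189953870; 1000427749141189953870 < 1023490369077469249536? YES
  n = 1592: C(1592, 8) = 1005480414540892933435; 1005480414540892933435 < 1023490369077469249536? YES
  n = 1593: C(1593, 8) = 1010555394551193970323; 1010555394551193970323 < 1023490369077469249536? YES
  n = 1594: C(1594, 8) = 1015652773590544255167; 1015652773590544255167 < 1023490369077469249536? YES
  n = 1595: C(1595, 8) = 1020772636343363633895; 1020772636343363633895 < 1023490369077469249536? YES
  n = 1596: C(1596, 8) = 1025915067760710553965; 1025915067760710553965 < 1023490369077469249536? NO
  n = 1597: C(1597, 8) = 1031080153060953275445; 1031080153060953275445 < 1023490369077469249536? NO
The largest n with C(n, 8) < 1023490369077469249536 is n = 1595 (where E[X] = 113419181815929292655/113721152119718805504 ≈ 0.9973446). Hence R_6(8) > 1595, i.e. R_6(8) ≥ 1596.

Largest n = 1595; hence R_6(8) > 1595.


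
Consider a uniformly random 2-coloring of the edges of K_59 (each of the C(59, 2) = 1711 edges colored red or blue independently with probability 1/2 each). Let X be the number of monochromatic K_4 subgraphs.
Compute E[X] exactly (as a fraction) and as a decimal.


Let X = Σ_S X_S over the C(59, 4) = 455126 subsets S of size 4, where X_S = 1 if the K_4 on S is monochromatic.
For a fixed S, the K_4 on S has C(4, 2) = 6 edges. P[all 6 edges red] = (1/2)^6, and likewise for blue, so P[monochromatic] = 2·(1/2)^6 = 2^{1 − 6} = 1/32.
By linearity: E[X] = C(59, 4) · 2^{1 − 6} = 455126 · 1/32 = 227563/16.
Numerically: E[X] ≈ 14222.6875.

E[X] = C(59,4)·2^(1−C(4,2)) = 227563/16 ≈ 14222.6875.


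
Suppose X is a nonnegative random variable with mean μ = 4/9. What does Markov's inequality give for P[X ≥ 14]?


μ = E[X] = 4/9, a = 14.
Markov: P[X ≥ 14] ≤ μ/a = (4/9)/14 = 2/63.
Numerically: ≈ 0.032.
(Since a = 14 > μ = 0.444, the bound 2/63 is < 1 and informative.)

P[X ≥ 14] ≤ 2/63 ≈ 0.032.


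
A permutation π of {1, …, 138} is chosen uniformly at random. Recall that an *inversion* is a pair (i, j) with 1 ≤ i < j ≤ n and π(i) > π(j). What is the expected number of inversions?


Write X = Σ X_I over the C(138, 2) = 9453 pairs i < j, with X_I the indicator of one inversion.
There are 9453 indicators.
For each fixed pair i < j, the values π(i) and π(j) are two distinct elements of {1, …, 138} in uniformly random order; by symmetry P[π(i) > π(j)] = 1/2.
By linearity: E[X] = 9453 · (1/2) = C(138, 2) · (1/2) = 9453/2 = 9453/2 ≈ 4726.500.

E[X] = 9453/2 = 4726.500.


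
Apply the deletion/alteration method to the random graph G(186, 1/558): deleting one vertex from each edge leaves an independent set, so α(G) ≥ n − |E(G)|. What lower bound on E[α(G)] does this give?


E[|E(G)|] = C(186, 2)·p = 17205 · (1/558) = 185/6.
E[α(G)] ≥ n − E[|E(G)|] = 186 − 185/6 = 931/6.
Numerically: ≈ 155.16667.
(This is only a lower bound; the true E[α(G)] may be larger.)

E[α(G)] ≥ 931/6 ≈ 155.16667.


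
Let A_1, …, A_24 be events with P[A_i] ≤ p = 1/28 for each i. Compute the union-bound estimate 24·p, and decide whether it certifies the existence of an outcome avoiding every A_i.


Union bound: P[∪_{i=1}^{24} A_i] ≤ Σ_i P[A_i] ≤ 24·p = 24·(1/28) = 6/7.
Numerically: 6/7 ≈ 0.857.
Is 6/7 < 1? YES.
Since P[∪ A_i] ≤ 6/7 < 1, the complement has P[∩ A_i^c] ≥ 1 − 6/7 = 1/7 > 0, so some outcome avoids every A_i.

24·p = 6/7 ≈ 0.857; existence CERTIFIED by the union bound.


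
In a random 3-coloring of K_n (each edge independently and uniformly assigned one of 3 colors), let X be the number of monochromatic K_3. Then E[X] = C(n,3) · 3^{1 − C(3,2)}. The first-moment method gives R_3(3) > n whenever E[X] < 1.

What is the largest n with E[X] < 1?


We need C(n, 3) · 3^{1 − 3} < 1, i.e. C(n, 3) < 3^{3 − 1} = 9.
Check values of n near the boundary:
  n = 3: C(3, 3) = 1; 1 < 9? YES
  n = 4: C(4, 3) = 4; 4 < 9? YES
  n = 5: C(5, 3) = 10; 10 < 9? NO
  n = 6: C(6, 3) = 20; 20 < 9? NO
  n = 7: C(7, 3) = 35; 35 < 9? NO
The largest n with C(n, 3) < 9 is n = 4 (where E[X] = 4/9 ≈ 0.444). Hence R_3(3) > 4, i.e. R_3(3) ≥ 5.

Largest n = 4; hence R_3(3) > 4.


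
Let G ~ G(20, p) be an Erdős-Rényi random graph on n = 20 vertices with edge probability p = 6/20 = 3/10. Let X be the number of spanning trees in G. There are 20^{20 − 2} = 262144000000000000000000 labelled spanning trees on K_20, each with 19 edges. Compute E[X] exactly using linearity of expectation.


K_20 has 20^{20 − 2} = 262144000000000000000000 labelled spanning trees.
For each such spanning tree H, let X_H = 1 if all 19 edges of H are present in G. Then P[X_H = 1] = p^{19} = (3/10)^{19} = 1162261467/10000000000000000000.
By linearity: E[X] = Σ_H E[X_H] = 262144000000000000000000 · p^{19} = 262144000000000000000000 · 1162261467/10000000000000000000 = 152339935002624/5.
Numerically: E[X] ≈ 3.0468e+13.

E[X] = 262144000000000000000000 · (3/10)^{19} = 152339935002624/5 ≈ 3.0468e+13.


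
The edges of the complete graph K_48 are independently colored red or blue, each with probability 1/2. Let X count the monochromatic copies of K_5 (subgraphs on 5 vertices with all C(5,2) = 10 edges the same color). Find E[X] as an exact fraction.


Let X = Σ_S X_S over the C(48, 5) = 1712304 subsets S of size 5, where X_S = 1 if the K_5 on S is monochromatic.
For a fixed S, the K_5 on S has C(5, 2) = 10 edges. P[all 10 edges red] = (1/2)^10, and likewise for blue, so P[monochromatic] = 2·(1/2)^10 = 2^{1 − 10} = 1/512.
Summing: E[X] = C(48, 5) · 2^{1 − 10} = 1712304 · 1/512 = 107019/32.
Numerically: E[X] ≈ 3344.34375.

E[X] = C(48,5)·2^(1−C(5,2)) = 107019/32 ≈ 3344.34375.


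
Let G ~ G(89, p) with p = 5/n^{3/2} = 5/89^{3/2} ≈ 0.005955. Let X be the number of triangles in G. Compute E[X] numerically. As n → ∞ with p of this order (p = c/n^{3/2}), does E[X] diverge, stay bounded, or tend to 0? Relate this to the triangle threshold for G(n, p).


Number of potential triangles: C(89, 3) = 113564.
Each occurs with probability p³ ≈ (0.005955)³ ≈ 2.111811e-07.
By linearity: E[X] = C(89, 3)·p³ ≈ 113564 · 2.111811e-07 ≈ 0.0240.
Since α = 3/2 > 1, p = c/n^{3/2} = o(1/n) is below the triangle threshold p ~ 1/n. Asymptotically E[X] ~ (c³/6)·n^{3(1−α)} = (5³/6)·n^{-1.5} → 0, so by Markov's inequality G has no triangles w.h.p.

E[X] ≈ 0.0240; in regime p = Θ(1/n^{3/2}) E[X] tends to 0 (below the triangle threshold p ~ 1/n).


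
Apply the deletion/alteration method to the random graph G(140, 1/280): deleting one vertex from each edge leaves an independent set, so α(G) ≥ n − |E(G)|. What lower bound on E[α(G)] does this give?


E[|E(G)|] = C(140, 2)·p = 9730 · (1/280) = 139/4.
E[α(G)] ≥ n − E[|E(G)|] = 140 − 139/4 = 421/4.
Numerically: ≈ 105.250000.
(This is only a lower bound; the true E[α(G)] may be larger.)

E[α(G)] ≥ 421/4 ≈ 105.250000.


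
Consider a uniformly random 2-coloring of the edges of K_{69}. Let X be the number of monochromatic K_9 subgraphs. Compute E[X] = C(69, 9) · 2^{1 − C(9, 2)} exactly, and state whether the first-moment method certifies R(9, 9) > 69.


E[X] = C(69, 9) · 2^{1 − 36} = 56672074888 · 2^{−35} = 56672074888/34359738368.
As a reduced fraction: E[X] = 7084009361/4294967296 ≈ 1.64937.
Is E[X] < 1? NO.
Since E[X] ≥ 1, the first-moment bound is inconclusive at n = 69; it does NOT by itself certify R(9, 9) > 69.

E[X] = 7084009361/4294967296 ≈ 1.64937; E[X] ≥ 1; first-moment method inconclusive here.


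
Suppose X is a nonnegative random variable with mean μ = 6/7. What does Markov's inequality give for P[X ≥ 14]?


μ = E[X] = 6/7, a = 14.
Markov: P[X ≥ 14] ≤ μ/a = (6/7)/14 = 3/49.
Numerically: ≈ 0.061224.
(Since a = 14 > μ = 0.857143, the bound 3/49 is < 1 and informative.)

P[X ≥ 14] ≤ 3/49 ≈ 0.061224.


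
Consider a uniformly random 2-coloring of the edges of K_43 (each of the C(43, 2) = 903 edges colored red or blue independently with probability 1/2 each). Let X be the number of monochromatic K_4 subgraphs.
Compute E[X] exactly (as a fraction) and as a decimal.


Let X = Σ_S X_S over the C(43, 4) = 123410 subsets S of size 4, where X_S = 1 if the K_4 on S is monochromatic.
For a fixed S, the K_4 on S has C(4, 2) = 6 edges. P[all 6 edges red] = (1/2)^6, and likewise for blue, so P[monochromatic] = 2·(1/2)^6 = 2^{1 − 6} = 1/32.
By linearity: E[X] = C(43, 4) · 2^{1 − 6} = 123410 · 1/32 = 61705/16.
Numerically: E[X] ≈ 3856.562.

E[X] = C(43,4)·2^(1−C(4,2)) = 61705/16 ≈ 3856.562.


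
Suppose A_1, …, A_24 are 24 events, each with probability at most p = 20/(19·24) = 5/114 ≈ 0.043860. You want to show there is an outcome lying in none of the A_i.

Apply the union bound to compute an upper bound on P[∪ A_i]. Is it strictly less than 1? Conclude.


Union bound: P[∪_{i=1}^{24} A_i] ≤ Σ_i P[A_i] ≤ 24·p = 24·(5/114) = 20/19.
Numerically: 20/19 ≈ 1.052632.
Is 20/19 < 1? NO.
Since the bound 20/19 is ≥ 1, the union bound is uninformative here; it does NOT by itself certify existence.

24·p = 20/19 ≈ 1.052632; existence NOT certified by the union bound.


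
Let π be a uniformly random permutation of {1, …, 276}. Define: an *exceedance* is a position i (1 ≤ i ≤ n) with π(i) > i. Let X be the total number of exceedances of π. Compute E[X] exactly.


Write X = Σ_{i=1}^{276} X_i, where X_i = 1_{π(i) > i}.
For each fixed i, π(i) is uniform over {1, …, 276} (marginal of a uniform permutation), so P[π(i) > i] = (n − i)/n. Summing: Σ_{i=1}^{276} (n − i)/n = (0 + 1 + … + 275)/276 = 276(276 − 1)/(2·276) = (276 − 1)/2.
Hence E[X] = Σ_{i=1}^{276} (276 − i)/276 = 275/2 ≈ 137.500.

E[X] = 275/2 = 137.500.


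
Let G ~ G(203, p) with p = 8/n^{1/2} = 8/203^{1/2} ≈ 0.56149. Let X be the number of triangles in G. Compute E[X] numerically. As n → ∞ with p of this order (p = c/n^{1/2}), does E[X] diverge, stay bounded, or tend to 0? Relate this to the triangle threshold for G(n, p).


Number of potential triangles: C(203, 3) = 1373701.
Each occurs with probability p³ ≈ (0.56149)³ ≈ 1.77021454e-01.
By linearity: E[X] = C(203, 3)·p³ ≈ 1373701 · 1.77021454e-01 ≈ 243174.548671.
Since α = 1/2 < 1, p = c/n^{1/2} ≫ 1/n is above the triangle threshold p ~ 1/n. Asymptotically E[X] ~ (c³/6)·n^{3(1−α)} = (8³/6)·n^{1.5} → ∞; triangles are abundant w.h.p.

E[X] ≈ 243174.548671; in regime p = Θ(1/n^{1/2}) E[X] diverges (above the triangle threshold p ~ 1/n).


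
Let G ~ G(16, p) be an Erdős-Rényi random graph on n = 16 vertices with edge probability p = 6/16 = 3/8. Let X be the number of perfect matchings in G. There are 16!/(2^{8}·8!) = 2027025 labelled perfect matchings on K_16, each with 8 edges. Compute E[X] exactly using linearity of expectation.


K_16 has 16!/(2^{8}·8!) = 2027025 labelled perfect matchings.
For each such perfect matching H, let X_H = 1 if all 8 edges of H are present in G. Then P[X_H = 1] = p^{8} = (3/8)^{8} = 6561/16777216.
Summing the indicators: E[X] = Σ_H E[X_H] = 2027025 · p^{8} = 2027025 · 6561/16777216 = 13299311025/16777216.
Numerically: E[X] ≈ 792.7.

E[X] = 2027025 · (3/8)^{8} = 13299311025/16777216 ≈ 792.7.


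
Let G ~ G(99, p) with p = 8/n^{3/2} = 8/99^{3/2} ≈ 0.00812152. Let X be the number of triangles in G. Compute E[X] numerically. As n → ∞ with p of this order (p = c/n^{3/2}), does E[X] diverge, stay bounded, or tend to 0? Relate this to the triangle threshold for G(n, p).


Number of potential triangles: C(99, 3) = 156849.
Each occurs with probability p³ ≈ (0.00812152)³ ≈ 5.35687590e-07.
By linearity: E[X] = C(99, 3)·p³ ≈ 156849 · 5.35687590e-07 ≈ 0.084022.
Since α = 3/2 > 1, p = c/n^{3/2} = o(1/n) is below the triangle threshold p ~ 1/n. Asymptotically E[X] ~ (c³/6)·n^{3(1−α)} = (8³/6)·n^{-1.5} → 0, so by Markov's inequality G has no triangles w.h.p.

E[X] ≈ 0.084022; in regime p = Θ(1/n^{3/2}) E[X] tends to 0 (below the triangle threshold p ~ 1/n).


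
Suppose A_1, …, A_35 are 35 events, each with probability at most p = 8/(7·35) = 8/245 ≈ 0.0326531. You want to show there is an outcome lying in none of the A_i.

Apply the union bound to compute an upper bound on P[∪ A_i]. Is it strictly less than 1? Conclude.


Union bound: P[∪_{i=1}^{35} A_i] ≤ Σ_i P[A_i] ≤ 35·p = 35·(8/245) = 8/7.
Numerically: 8/7 ≈ 1.1428571.
Is 8/7 < 1? NO.
Since the bound 8/7 is ≥ 1, the union bound is uninformative here; it does NOT by itself certify existence.

35·p = 8/7 ≈ 1.1428571; existence NOT certified by the union bound.


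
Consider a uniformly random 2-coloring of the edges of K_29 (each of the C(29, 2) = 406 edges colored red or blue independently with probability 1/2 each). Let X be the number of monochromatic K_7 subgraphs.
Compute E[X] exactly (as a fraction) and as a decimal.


Let X = Σ_S X_S over the C(29, 7) = 1560780 subsets S of size 7, where X_S = 1 if the K_7 on S is monochromatic.
For a fixed S, the K_7 on S has C(7, 2) = 21 edges. P[all 21 edges red] = (1/2)^21, and likewise for blue, so P[monochromatic] = 2·(1/2)^21 = 2^{1 − 21} = 1/1048576.
By linearity of expectation: E[X] = C(29, 7) · 2^{1 − 21} = 1560780 · 1/1048576 = 390195/262144.
Numerically: E[X] ≈ 1.48848.

E[X] = C(29,7)·2^(1−C(7,2)) = 390195/262144 ≈ 1.48848.


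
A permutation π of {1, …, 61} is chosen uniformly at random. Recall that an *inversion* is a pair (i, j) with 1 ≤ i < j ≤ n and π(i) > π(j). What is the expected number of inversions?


Write X = Σ X_I over the C(61, 2) = 1830 pairs i < j, with X_I the indicator of one inversion.
There are 1830 indicators.
For each fixed pair i < j, the values π(i) and π(j) are two distinct elements of {1, …, 61} in uniformly random order; by symmetry P[π(i) > π(j)] = 1/2.
By linearity: E[X] = 1830 · (1/2) = C(61, 2) · (1/2) = 1830/2 = 915 ≈ 915.000000.

E[X] = 915 = 915.000000.


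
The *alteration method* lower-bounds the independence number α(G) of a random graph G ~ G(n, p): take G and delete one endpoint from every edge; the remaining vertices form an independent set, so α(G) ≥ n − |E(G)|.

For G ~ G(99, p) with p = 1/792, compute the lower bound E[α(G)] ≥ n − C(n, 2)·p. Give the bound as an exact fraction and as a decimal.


E[|E(G)|] = C(99, 2)·p = 4851 · (1/792) = 49/8.
E[α(G)] ≥ n − E[|E(G)|] = 99 − 49/8 = 743/8.
Numerically: ≈ 92.875000.
(This is only a lower bound; the true E[α(G)] may be larger.)

E[α(G)] ≥ 743/8 ≈ 92.875000.


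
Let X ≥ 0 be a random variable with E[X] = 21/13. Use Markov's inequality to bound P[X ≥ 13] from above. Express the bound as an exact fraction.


μ = E[X] = 21/13, a = 13.
Markov: P[X ≥ 13] ≤ μ/a = (21/13)/13 = 21/169.
Numerically: ≈ 0.124.
(Since a = 13 > μ = 1.615, the bound 21/169 is < 1 and informative.)

P[X ≥ 13] ≤ 21/169 ≈ 0.124.


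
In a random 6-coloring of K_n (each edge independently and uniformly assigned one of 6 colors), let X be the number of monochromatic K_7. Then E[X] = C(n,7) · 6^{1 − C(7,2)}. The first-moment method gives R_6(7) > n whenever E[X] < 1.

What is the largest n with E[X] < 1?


We need C(n, 7) · 6^{1 − 21} < 1, i.e. C(n, 7) < 6^{21 − 1} = 3656158440062976.
Check values of n near the boundary:
  n = 563: C(563, 7) = 3426622515769596; 3426622515769596 < 3656158440062976? YES
  n = 564: C(564, 7) = 3469685994423792; 3469685994423792 < 3656158440062976? YES
  n = 565: C(565, 7) = 3513212521235560; 3513212521235560 < 3656158440062976? YES
  n = 566: C(566, 7) = 3557206237959440; 3557206237959440 < 3656158440062976? YES
  n = 567: C(567, 7) = 3601671315933933; 3601671315933933 < 3656158440062976? YES
  n = 568: C(568, 7) = 3646611956239704; 3646611956239704 < 3656158440062976? YES
  n = 569: C(569, 7) = 3692032389858348; 3692032389858348 < 3656158440062976? NO
  n = 570: C(570, 7) = 3737936877831720; 3737936877831720 < 3656158440062976? NO
  n = 571: C(571, 7) = 3784329711421830; 3784329711421830 < 3656158440062976? NO
The largest n with C(n, 7) < 3656158440062976 is n = 568 (where E[X] = 16882462760369/16926659444736 ≈ 0.9974). Hence R_6(7) > 568, i.e. R_6(7) ≥ 569.

Largest n = 568; hence R_6(7) > 568.
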